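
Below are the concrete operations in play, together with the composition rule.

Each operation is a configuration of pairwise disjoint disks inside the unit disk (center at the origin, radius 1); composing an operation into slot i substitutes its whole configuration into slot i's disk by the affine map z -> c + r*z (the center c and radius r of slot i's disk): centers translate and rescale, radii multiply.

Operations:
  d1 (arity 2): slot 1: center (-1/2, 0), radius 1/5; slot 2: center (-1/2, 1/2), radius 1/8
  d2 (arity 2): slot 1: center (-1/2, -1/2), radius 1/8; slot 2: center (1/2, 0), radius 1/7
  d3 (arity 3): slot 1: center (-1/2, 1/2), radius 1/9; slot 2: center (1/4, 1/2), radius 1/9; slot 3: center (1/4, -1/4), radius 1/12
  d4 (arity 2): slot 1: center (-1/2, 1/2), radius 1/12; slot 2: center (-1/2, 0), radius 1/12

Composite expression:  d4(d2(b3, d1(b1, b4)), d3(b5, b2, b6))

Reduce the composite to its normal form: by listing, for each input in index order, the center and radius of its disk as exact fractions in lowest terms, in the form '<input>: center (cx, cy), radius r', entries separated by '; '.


Nesting under d4 composes maps z -> c + r*z down each b-path.
tracing b3 down its 2-map path: center (-13/24, 11/24), radius 1/96
tracing b1 down its 3-map path: center (-13/28, 1/2), radius 1/420
tracing b4 down its 3-map path: center (-13/28, 85/168), radius 1/672
tracing b5 down its 2-map path: center (-13/24, 1/24), radius 1/108
tracing b2 down its 2-map path: center (-23/48, 1/24), radius 1/108
tracing b6 down its 2-map path: center (-23/48, -1/48), radius 1/144

b1: center (-13/28, 1/2), radius 1/420; b2: center (-23/48, 1/24), radius 1/108; b3: center (-13/24, 11/24), radius 1/96; b4: center (-13/28, 85/168), radius 1/672; b5: center (-13/24, 1/24), radius 1/108; b6: center (-23/48, -1/48), radius 1/144


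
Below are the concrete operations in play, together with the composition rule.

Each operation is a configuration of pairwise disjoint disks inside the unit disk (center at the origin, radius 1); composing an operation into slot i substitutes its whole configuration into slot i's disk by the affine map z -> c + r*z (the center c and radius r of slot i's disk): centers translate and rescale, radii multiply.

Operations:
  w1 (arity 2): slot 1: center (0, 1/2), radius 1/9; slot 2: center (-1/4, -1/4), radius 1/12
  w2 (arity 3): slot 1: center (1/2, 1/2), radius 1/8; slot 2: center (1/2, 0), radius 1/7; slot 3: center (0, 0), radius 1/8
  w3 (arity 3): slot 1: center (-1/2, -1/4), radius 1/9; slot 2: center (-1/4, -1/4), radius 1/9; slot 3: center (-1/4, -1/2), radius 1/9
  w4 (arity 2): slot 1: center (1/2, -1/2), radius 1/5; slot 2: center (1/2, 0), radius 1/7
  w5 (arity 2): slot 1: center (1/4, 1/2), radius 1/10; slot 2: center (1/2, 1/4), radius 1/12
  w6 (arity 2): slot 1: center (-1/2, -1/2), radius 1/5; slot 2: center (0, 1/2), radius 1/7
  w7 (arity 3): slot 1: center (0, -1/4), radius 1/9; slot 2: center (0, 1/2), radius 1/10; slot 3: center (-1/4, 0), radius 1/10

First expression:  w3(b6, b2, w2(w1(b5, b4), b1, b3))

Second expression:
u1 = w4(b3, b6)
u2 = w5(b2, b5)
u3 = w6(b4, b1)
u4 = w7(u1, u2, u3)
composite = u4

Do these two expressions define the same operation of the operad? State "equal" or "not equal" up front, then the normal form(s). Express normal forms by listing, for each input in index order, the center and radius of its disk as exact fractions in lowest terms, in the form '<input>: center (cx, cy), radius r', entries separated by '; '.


The first expression reduces to b1: center (-7/36, -1/2), radius 1/63; b2: center (-1/4, -1/4), radius 1/9; b3: center (-1/4, -1/2), radius 1/72; b4: center (-19/96, -43/96), radius 1/864; b5: center (-7/36, -7/16), radius 1/648; b6: center (-1/2, -1/4), radius 1/9
The second expression reduces to b1: center (-1/4, 1/20), radius 1/70; b2: center (1/40, 11/20), radius 1/100; b3: center (1/18, -11/36), radius 1/45; b4: center (-3/10, -1/20), radius 1/50; b5: center (1/20, 21/40), radius 1/120; b6: center (1/18, -1/4), radius 1/63
Distinct normal forms: not equal.

not equal: they reduce to b1: center (-7/36, -1/2), radius 1/63; b2: center (-1/4, -1/4), radius 1/9; b3: center (-1/4, -1/2), radius 1/72; b4: center (-19/96, -43/96), radius 1/864; b5: center (-7/36, -7/16), radius 1/648; b6: center (-1/2, -1/4), radius 1/9 and b1: center (-1/4, 1/20), radius 1/70; b2: center (1/40, 11/20), radius 1/100; b3: center (1/18, -11/36), radius 1/45; b4: center (-3/10, -1/20), radius 1/50; b5: center (1/20, 21/40), radius 1/120; b6: center (1/18, -1/4), radius 1/63


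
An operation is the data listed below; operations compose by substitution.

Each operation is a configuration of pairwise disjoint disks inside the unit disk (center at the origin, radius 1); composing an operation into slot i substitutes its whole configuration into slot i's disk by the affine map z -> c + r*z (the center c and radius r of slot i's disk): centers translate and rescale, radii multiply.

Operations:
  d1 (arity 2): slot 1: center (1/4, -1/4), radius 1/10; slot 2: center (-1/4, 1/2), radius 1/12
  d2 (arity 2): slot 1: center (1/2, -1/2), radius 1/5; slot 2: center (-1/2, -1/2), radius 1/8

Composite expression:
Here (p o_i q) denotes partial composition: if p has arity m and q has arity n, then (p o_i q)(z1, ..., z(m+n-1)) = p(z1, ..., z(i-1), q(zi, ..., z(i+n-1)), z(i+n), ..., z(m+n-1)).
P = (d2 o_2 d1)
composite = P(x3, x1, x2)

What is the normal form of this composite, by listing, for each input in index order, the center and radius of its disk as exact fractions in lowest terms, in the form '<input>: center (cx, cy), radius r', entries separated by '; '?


x1: center (-15/32, -17/32), radius 1/80; x2: center (-17/32, -7/16), radius 1/96; x3: center (1/2, -1/2), radius 1/5

Below d2, radii multiply path by path; the x-disk centers shift.
x3 passes through 1 substitution, ending at center (1/2, -1/2), radius 1/5
x1 passes through 2 substitutions, ending at center (-15/32, -17/32), radius 1/80
x2 passes through 2 substitutions, ending at center (-17/32, -7/16), radius 1/96


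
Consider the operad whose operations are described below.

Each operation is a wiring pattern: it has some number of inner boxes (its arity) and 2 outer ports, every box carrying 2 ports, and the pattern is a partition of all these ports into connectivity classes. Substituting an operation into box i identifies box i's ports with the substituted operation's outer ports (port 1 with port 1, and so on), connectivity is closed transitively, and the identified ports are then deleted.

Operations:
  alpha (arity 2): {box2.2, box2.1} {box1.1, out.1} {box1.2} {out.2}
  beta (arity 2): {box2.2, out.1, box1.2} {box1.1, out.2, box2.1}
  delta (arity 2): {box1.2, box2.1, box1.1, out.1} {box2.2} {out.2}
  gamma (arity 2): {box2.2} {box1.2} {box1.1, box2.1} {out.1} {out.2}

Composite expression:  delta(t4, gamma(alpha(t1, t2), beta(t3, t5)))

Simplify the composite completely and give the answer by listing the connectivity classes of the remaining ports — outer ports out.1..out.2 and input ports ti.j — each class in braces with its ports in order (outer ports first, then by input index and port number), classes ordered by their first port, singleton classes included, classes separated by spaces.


After gluing at delta, chains via deleted ports link the t-ports.
after alpha, the pattern on (t1, t2) reads {out.1, t1.1} {out.2} {t1.2} {t2.1, t2.2} (out.j = its outer ports)
after beta, the pattern on (t3, t5) reads {out.1, t3.2, t5.2} {out.2, t3.1, t5.1} (out.j = its outer ports)
after gamma, the pattern on (t1, t2, t3, t5) reads {out.1} {out.2} {t1.1, t3.2, t5.2} {t1.2} {t2.1, t2.2} {t3.1, t5.1} (out.j = its outer ports)
after delta, the pattern on (t4, t1, t2, t3, t5) reads {out.1, t4.1, t4.2} {out.2} {t1.1, t3.2, t5.2} {t1.2} {t2.1, t2.2} {t3.1, t5.1} (out.j = its outer ports)

{out.1, t4.1, t4.2} {out.2} {t1.1, t3.2, t5.2} {t1.2} {t2.1, t2.2} {t3.1, t5.1}


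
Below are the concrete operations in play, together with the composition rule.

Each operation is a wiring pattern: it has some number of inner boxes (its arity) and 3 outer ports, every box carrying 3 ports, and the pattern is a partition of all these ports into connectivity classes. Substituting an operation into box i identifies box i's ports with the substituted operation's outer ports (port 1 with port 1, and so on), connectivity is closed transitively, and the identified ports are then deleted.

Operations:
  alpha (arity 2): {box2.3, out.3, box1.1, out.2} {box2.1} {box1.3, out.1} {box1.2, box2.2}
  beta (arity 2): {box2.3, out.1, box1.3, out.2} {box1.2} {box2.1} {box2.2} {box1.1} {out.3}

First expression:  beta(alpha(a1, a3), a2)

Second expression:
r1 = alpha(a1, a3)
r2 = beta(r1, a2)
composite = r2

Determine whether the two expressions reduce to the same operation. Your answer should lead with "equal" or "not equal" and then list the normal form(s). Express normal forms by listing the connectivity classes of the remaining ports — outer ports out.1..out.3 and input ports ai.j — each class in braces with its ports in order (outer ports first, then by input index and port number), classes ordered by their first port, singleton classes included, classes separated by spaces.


equal — both sides give {out.1, out.2, a1.1, a2.3, a3.3} {out.3} {a1.2, a3.2} {a1.3} {a2.1} {a2.2} {a3.1}

In normal form, the first expression is {out.1, out.2, a1.1, a2.3, a3.3} {out.3} {a1.2, a3.2} {a1.3} {a2.1} {a2.2} {a3.1}
In normal form, the second expression is {out.1, out.2, a1.1, a2.3, a3.3} {out.3} {a1.2, a3.2} {a1.3} {a2.1} {a2.2} {a3.1}
The normal forms match — equal.


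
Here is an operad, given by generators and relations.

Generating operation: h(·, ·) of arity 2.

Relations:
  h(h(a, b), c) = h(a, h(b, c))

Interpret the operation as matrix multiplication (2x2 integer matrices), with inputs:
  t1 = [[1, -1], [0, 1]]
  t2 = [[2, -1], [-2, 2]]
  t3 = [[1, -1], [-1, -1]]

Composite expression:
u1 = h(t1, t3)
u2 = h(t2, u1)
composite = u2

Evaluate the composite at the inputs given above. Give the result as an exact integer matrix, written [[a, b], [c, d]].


[[5, 1], [-6, -2]]


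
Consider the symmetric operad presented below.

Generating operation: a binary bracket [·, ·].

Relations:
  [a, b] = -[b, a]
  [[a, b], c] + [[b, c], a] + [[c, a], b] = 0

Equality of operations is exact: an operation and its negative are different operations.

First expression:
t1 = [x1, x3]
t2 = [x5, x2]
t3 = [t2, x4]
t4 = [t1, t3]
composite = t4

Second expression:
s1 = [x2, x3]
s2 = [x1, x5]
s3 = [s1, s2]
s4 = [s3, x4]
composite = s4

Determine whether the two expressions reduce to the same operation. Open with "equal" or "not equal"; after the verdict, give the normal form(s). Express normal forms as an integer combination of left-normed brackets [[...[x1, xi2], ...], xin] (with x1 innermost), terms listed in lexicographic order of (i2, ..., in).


not equal; the first gives -[[[[x1, x3], x2], x5], x4] + [[[[x1, x3], x4], x2], x5] - [[[[x1, x3], x4], x5], x2] + [[[[x1, x3], x5], x2], x4] and the second -[[[[x1, x5], x2], x3], x4] + [[[[x1, x5], x3], x2], x4]

Normal form of the first expression: -[[[[x1, x3], x2], x5], x4] + [[[[x1, x3], x4], x2], x5] - [[[[x1, x3], x4], x5], x2] + [[[[x1, x3], x5], x2], x4]
Normal form of the second expression: -[[[[x1, x5], x2], x3], x4] + [[[[x1, x5], x3], x2], x4]
The forms do not match — not equal.


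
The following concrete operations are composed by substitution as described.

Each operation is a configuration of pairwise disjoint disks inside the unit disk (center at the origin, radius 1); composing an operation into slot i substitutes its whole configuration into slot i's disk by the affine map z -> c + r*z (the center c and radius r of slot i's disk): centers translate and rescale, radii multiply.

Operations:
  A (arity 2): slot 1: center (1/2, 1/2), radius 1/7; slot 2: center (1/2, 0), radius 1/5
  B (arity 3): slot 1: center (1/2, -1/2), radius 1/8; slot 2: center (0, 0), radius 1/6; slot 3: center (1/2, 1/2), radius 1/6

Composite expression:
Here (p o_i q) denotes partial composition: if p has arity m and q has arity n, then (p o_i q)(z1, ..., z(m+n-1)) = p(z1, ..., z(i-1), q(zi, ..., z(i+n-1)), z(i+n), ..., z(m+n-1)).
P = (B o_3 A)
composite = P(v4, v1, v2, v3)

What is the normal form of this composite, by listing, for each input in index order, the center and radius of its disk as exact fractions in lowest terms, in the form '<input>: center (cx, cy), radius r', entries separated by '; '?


v1: center (0, 0), radius 1/6; v2: center (7/12, 7/12), radius 1/42; v3: center (7/12, 1/2), radius 1/30; v4: center (1/2, -1/2), radius 1/8

Affine substitution under B: radii multiply and v-centers shift.
v4: after 1 affine step, its disk has center (1/2, -1/2), radius 1/8
v1: after 1 affine step, its disk has center (0, 0), radius 1/6
v2: after 2 affine steps, its disk has center (7/12, 7/12), radius 1/42
v3: after 2 affine steps, its disk has center (7/12, 1/2), radius 1/30


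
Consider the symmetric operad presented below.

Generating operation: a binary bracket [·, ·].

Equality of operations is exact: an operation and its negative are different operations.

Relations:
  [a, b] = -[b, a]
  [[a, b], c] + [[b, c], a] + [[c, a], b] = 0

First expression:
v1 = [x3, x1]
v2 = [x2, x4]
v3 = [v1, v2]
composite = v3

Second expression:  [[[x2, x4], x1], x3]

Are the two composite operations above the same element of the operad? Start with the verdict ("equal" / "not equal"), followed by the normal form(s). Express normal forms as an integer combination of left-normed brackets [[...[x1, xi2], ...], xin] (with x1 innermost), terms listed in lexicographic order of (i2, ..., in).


not equal — first -[[[x1, x3], x2], x4] + [[[x1, x3], x4], x2], second -[[[x1, x2], x4], x3] + [[[x1, x4], x2], x3]

The first composite normalizes to -[[[x1, x3], x2], x4] + [[[x1, x3], x4], x2]
The second composite normalizes to -[[[x1, x2], x4], x3] + [[[x1, x4], x2], x3]
Distinct normal forms: not equal.


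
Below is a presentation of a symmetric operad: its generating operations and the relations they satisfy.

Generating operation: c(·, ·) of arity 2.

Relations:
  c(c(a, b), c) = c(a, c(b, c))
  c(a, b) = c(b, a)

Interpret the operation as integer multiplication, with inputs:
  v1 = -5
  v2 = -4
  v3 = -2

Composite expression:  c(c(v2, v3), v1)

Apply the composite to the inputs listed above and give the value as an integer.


-40

c(v2, v3) = 8
c(c(v2, v3), v1) = -40


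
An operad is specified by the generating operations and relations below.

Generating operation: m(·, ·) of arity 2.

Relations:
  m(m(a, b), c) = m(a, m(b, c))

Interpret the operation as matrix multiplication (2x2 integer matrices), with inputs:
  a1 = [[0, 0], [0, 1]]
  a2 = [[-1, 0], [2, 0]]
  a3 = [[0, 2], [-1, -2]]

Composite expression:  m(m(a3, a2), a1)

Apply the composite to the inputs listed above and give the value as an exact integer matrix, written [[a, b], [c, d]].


[[0, 0], [0, 0]]

m(a3, a2) = [[4, 0], [-3, 0]]
m(m(a3, a2), a1) = [[0, 0], [0, 0]]


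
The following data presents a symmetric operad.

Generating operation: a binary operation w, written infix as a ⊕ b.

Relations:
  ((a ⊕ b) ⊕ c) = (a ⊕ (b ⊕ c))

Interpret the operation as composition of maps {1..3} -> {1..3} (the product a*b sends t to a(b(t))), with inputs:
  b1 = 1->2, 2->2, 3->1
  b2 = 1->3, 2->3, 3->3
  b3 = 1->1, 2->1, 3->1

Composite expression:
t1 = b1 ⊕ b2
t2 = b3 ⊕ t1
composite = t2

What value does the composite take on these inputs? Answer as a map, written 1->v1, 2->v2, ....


1->1, 2->1, 3->1

(b1 ⊕ b2) = 1->1, 2->1, 3->1
(b3 ⊕ (b1 ⊕ b2)) = 1->1, 2->1, 3->1


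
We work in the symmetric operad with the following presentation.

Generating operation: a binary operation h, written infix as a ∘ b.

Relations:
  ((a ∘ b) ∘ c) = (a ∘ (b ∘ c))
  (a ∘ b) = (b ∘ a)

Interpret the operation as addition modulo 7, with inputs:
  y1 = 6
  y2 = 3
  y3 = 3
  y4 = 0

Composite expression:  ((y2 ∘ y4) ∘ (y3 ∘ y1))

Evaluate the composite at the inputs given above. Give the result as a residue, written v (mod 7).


5 (mod 7)

(y2 ∘ y4) = 3
(y3 ∘ y1) = 2
((y2 ∘ y4) ∘ (y3 ∘ y1)) = 5


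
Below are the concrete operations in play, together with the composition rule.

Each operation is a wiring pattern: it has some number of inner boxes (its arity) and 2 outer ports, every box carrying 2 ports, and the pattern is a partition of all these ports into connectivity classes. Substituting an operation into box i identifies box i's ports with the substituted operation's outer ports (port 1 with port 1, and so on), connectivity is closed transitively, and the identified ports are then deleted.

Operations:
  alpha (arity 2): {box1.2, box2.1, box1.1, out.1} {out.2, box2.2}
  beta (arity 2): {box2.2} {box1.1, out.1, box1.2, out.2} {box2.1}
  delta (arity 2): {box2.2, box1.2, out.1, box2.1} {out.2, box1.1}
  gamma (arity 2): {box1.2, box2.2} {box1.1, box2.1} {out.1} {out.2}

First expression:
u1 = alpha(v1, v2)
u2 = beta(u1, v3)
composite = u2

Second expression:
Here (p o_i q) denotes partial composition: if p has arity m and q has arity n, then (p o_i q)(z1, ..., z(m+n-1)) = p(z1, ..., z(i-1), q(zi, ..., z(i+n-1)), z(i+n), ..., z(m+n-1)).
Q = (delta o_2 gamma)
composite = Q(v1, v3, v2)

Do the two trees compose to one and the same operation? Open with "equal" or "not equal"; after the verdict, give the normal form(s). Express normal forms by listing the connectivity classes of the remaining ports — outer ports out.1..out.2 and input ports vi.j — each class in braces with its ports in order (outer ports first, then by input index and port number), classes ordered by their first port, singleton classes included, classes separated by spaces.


not equal; first: {out.1, out.2, v1.1, v1.2, v2.1, v2.2} {v3.1} {v3.2}; second: {out.1, v1.2} {out.2, v1.1} {v2.1, v3.1} {v2.2, v3.2}

The first expression, normalized: {out.1, out.2, v1.1, v1.2, v2.1, v2.2} {v3.1} {v3.2}
The second expression, normalized: {out.1, v1.2} {out.2, v1.1} {v2.1, v3.1} {v2.2, v3.2}
They disagree, so not equal.


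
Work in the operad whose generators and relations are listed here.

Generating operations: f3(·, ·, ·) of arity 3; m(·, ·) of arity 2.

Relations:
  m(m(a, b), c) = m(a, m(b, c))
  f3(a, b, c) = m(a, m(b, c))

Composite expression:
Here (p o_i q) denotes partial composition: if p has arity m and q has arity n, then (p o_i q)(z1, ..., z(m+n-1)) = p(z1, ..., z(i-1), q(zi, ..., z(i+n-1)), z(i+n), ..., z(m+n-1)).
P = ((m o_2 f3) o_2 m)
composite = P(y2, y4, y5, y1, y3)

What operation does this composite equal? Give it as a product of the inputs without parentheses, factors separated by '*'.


Under associativity of m, the answer is the y's in reading order.
m(y4, y5) collapses to y4 * y5
f3(m(y4, y5), y1, y3) collapses to y4 * y5 * y1 * y3
m(y2, f3(m(y4, y5), y1, y3)) collapses to y2 * y4 * y5 * y1 * y3

y2 * y4 * y5 * y1 * y3


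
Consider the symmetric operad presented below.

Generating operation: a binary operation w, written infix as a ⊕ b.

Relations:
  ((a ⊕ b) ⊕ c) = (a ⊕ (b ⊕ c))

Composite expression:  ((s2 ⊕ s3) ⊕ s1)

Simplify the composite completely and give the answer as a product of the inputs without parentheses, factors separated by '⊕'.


s2 ⊕ s3 ⊕ s1


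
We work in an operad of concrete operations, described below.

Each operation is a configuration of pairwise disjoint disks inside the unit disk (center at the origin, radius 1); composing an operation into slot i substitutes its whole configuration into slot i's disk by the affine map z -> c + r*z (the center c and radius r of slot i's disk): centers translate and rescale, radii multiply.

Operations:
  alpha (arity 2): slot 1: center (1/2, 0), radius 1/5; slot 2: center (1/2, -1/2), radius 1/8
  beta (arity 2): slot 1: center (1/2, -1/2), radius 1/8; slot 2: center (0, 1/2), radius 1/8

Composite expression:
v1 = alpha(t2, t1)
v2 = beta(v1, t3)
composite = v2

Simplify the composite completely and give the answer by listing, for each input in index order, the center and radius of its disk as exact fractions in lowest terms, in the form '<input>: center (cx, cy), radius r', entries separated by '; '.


t1: center (9/16, -9/16), radius 1/64; t2: center (9/16, -1/2), radius 1/40; t3: center (0, 1/2), radius 1/8

Only the slot chain above each t matters under beta; compose those maps.
t2 passes through 2 substitutions, ending at center (9/16, -1/2), radius 1/40
t1 passes through 2 substitutions, ending at center (9/16, -9/16), radius 1/64
t3 passes through 1 substitution, ending at center (0, 1/2), radius 1/8


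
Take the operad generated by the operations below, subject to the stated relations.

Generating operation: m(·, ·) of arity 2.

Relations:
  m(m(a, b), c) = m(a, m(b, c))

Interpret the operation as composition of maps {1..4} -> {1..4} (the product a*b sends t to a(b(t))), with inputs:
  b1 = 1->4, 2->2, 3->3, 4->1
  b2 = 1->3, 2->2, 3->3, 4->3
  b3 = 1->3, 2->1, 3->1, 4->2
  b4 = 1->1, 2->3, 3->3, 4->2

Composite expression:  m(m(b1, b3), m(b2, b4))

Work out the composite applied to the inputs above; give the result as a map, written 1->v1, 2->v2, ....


1->4, 2->4, 3->4, 4->4

m(b1, b3) = 1->3, 2->4, 3->4, 4->2
m(b2, b4) = 1->3, 2->3, 3->3, 4->2
m(m(b1, b3), m(b2, b4)) = 1->4, 2->4, 3->4, 4->4


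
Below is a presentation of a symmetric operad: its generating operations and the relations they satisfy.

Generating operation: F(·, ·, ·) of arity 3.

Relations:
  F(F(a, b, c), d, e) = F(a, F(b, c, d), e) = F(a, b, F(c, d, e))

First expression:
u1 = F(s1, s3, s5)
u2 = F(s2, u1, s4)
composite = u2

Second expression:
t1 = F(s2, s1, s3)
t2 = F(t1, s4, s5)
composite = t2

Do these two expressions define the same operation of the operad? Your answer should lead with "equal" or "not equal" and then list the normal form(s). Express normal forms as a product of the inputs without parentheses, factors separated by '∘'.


The first composite normalizes to s2 ∘ s1 ∘ s3 ∘ s5 ∘ s4
The second composite normalizes to s2 ∘ s1 ∘ s3 ∘ s4 ∘ s5
Distinct normal forms: not equal.

not equal: they reduce to s2 ∘ s1 ∘ s3 ∘ s5 ∘ s4 and s2 ∘ s1 ∘ s3 ∘ s4 ∘ s5


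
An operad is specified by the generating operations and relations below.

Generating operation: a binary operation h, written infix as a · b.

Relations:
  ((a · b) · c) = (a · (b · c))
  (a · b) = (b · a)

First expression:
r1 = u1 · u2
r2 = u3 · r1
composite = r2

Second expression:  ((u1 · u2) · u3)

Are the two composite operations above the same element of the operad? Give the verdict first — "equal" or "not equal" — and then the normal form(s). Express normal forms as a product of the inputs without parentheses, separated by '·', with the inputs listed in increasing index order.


equal; both compose to u1 · u2 · u3

The first expression reduces to u1 · u2 · u3
The second expression reduces to u1 · u2 · u3
One common form — equal.


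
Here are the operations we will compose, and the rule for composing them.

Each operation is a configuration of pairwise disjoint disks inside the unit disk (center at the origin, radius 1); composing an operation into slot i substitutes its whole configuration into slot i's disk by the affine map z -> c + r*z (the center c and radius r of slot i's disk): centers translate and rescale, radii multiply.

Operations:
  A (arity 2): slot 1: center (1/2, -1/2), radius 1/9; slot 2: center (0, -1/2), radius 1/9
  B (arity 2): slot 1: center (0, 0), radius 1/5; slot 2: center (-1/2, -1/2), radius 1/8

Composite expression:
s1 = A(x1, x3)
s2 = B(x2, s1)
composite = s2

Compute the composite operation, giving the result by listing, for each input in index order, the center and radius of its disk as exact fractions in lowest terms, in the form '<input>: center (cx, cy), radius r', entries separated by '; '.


x1: center (-7/16, -9/16), radius 1/72; x2: center (0, 0), radius 1/5; x3: center (-1/2, -9/16), radius 1/72

Below B, radii multiply path by path; the x-disk centers shift.
input x2: applying the 1 nested substitution gives center (0, 0), radius 1/5
input x1: applying the 2 nested substitutions gives center (-7/16, -9/16), radius 1/72
input x3: applying the 2 nested substitutions gives center (-1/2, -9/16), radius 1/72


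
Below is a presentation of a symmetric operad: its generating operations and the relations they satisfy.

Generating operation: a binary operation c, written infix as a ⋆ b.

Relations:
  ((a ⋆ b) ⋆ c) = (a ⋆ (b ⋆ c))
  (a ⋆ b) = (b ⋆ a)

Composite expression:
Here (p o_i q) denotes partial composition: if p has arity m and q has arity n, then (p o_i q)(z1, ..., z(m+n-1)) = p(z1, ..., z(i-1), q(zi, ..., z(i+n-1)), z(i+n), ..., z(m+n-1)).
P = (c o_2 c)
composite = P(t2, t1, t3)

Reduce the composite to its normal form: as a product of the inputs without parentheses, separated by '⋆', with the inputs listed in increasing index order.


t1 ⋆ t2 ⋆ t3

Both nesting and order wash out for c; what remains is which t's occur.
(t1 ⋆ t3) unparenthesizes to t1 ⋆ t3
(t2 ⋆ (t1 ⋆ t3)) unparenthesizes to t2 ⋆ t1 ⋆ t3
putting the inputs in ascending order: t1 ⋆ t2 ⋆ t3


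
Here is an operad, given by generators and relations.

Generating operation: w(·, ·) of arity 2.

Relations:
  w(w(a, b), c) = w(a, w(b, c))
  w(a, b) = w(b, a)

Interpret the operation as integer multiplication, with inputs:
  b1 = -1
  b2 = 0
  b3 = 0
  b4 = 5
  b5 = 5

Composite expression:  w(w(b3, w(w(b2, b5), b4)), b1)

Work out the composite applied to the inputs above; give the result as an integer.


0

w(b2, b5) = 0
w(w(b2, b5), b4) = 0
w(b3, w(w(b2, b5), b4)) = 0
w(w(b3, w(w(b2, b5), b4)), b1) = 0


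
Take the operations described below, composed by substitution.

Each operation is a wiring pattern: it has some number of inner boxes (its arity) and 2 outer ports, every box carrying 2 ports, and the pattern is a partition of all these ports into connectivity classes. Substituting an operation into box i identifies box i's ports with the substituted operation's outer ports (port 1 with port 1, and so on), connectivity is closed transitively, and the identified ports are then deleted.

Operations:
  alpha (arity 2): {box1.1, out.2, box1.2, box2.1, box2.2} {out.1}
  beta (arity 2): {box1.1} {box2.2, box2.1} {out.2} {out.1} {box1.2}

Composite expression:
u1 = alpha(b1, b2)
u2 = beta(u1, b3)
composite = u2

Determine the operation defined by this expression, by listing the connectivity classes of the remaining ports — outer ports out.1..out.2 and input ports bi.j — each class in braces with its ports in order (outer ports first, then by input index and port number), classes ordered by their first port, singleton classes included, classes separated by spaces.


{out.1} {out.2} {b1.1, b1.2, b2.1, b2.2} {b3.1, b3.2}

Substituting into beta glues patterns; closure does the rest.
stage alpha: inputs (b1, b2), connectivity {out.1} {out.2, b1.1, b1.2, b2.1, b2.2}, out.j its boundary
stage beta: inputs (b1, b2, b3), connectivity {out.1} {out.2} {b1.1, b1.2, b2.1, b2.2} {b3.1, b3.2}, out.j its boundary


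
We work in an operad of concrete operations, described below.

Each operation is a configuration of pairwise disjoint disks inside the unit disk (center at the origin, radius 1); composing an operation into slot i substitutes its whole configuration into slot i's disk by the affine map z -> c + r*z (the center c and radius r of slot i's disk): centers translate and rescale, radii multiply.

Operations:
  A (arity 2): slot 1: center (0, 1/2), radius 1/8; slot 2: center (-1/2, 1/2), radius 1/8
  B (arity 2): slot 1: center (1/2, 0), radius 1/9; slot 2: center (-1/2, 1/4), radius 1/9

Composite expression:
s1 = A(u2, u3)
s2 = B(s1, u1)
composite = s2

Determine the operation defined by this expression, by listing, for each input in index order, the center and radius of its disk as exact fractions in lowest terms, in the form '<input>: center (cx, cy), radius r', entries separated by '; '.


u1: center (-1/2, 1/4), radius 1/9; u2: center (1/2, 1/18), radius 1/72; u3: center (4/9, 1/18), radius 1/72

Below B, radii multiply path by path; the u-disk centers shift.
input u2: applying the 2 nested substitutions gives center (1/2, 1/18), radius 1/72
input u3: applying the 2 nested substitutions gives center (4/9, 1/18), radius 1/72
input u1: applying the 1 nested substitution gives center (-1/2, 1/4), radius 1/9


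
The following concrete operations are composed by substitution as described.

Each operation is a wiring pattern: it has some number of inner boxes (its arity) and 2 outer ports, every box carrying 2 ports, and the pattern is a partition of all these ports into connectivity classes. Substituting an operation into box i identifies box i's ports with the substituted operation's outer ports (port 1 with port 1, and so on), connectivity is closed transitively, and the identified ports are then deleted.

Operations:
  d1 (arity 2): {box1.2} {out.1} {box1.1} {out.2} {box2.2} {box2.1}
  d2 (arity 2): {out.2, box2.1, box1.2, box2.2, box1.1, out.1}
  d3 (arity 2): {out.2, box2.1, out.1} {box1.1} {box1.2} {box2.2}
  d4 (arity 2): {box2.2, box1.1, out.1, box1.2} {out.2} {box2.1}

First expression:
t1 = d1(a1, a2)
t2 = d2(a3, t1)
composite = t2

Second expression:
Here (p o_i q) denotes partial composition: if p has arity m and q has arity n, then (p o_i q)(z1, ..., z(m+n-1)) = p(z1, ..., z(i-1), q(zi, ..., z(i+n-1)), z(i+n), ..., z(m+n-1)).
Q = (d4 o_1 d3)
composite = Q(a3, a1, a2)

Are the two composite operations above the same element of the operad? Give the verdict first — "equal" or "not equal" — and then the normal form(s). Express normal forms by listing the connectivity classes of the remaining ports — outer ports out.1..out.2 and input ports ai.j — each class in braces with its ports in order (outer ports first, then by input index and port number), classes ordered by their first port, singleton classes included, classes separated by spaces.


not equal — first {out.1, out.2, a3.1, a3.2} {a1.1} {a1.2} {a2.1} {a2.2}, second {out.1, a1.1, a2.2} {out.2} {a1.2} {a2.1} {a3.1} {a3.2}

In normal form, the first expression is {out.1, out.2, a3.1, a3.2} {a1.1} {a1.2} {a2.1} {a2.2}
In normal form, the second expression is {out.1, a1.1, a2.2} {out.2} {a1.2} {a2.1} {a3.1} {a3.2}
The normal forms differ: not equal.


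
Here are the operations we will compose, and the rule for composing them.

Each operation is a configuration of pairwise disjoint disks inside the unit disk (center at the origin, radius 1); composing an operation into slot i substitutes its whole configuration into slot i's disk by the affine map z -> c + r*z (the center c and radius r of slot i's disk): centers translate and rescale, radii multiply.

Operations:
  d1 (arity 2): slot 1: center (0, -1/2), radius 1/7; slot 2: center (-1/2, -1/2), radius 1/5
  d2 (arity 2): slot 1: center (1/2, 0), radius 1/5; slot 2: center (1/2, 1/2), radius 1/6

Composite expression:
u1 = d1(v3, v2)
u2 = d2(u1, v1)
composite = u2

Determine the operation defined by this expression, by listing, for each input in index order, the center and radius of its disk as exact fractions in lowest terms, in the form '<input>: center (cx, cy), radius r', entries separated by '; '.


v1: center (1/2, 1/2), radius 1/6; v2: center (2/5, -1/10), radius 1/25; v3: center (1/2, -1/10), radius 1/35

Affine substitution under d2: radii multiply and v-centers shift.
for v3, the 2-step affine chain lands on center (1/2, -1/10), radius 1/35
for v2, the 2-step affine chain lands on center (2/5, -1/10), radius 1/25
for v1, the 1-step affine chain lands on center (1/2, 1/2), radius 1/6


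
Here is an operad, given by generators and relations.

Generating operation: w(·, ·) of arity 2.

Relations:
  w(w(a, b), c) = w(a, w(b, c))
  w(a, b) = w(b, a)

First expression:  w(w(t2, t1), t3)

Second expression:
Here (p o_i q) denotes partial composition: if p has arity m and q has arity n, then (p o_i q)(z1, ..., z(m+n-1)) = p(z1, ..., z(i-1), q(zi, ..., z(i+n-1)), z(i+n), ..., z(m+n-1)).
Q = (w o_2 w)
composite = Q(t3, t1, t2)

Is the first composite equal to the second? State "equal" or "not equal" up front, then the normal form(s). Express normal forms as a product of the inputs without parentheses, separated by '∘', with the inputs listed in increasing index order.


equal; both compose to t1 ∘ t2 ∘ t3

The first expression, normalized: t1 ∘ t2 ∘ t3
The second expression, normalized: t1 ∘ t2 ∘ t3
One common form — equal.


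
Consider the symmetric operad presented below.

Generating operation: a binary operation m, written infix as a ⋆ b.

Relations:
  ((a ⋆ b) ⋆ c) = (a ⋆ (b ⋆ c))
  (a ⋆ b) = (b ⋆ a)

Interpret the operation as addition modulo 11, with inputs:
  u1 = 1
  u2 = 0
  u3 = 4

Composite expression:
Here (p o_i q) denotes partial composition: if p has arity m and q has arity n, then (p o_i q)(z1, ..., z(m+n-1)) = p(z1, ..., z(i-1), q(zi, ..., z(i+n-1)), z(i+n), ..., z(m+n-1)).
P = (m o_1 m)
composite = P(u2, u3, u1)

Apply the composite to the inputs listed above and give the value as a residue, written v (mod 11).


5 (mod 11)

(u2 ⋆ u3) = 4
((u2 ⋆ u3) ⋆ u1) = 5


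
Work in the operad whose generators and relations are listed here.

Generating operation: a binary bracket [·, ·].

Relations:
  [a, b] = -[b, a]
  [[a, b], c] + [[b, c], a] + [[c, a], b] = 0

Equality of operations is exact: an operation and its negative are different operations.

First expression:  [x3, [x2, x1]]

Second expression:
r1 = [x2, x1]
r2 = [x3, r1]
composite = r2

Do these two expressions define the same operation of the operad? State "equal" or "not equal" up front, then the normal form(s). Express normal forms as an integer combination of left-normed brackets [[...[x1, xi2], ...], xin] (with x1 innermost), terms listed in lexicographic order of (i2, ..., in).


Normal form of the first expression: [[x1, x2], x3]
Normal form of the second expression: [[x1, x2], x3]
Same normal form: equal.

equal — both sides give [[x1, x2], x3]


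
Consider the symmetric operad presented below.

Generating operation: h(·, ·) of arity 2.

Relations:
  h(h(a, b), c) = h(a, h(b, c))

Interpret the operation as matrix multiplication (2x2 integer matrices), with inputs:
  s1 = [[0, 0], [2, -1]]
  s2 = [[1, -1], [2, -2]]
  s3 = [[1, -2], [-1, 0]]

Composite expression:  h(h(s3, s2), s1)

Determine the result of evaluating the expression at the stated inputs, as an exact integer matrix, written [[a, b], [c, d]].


[[6, -3], [2, -1]]

h(s3, s2) = [[-3, 3], [-1, 1]]
h(h(s3, s2), s1) = [[6, -3], [2, -1]]


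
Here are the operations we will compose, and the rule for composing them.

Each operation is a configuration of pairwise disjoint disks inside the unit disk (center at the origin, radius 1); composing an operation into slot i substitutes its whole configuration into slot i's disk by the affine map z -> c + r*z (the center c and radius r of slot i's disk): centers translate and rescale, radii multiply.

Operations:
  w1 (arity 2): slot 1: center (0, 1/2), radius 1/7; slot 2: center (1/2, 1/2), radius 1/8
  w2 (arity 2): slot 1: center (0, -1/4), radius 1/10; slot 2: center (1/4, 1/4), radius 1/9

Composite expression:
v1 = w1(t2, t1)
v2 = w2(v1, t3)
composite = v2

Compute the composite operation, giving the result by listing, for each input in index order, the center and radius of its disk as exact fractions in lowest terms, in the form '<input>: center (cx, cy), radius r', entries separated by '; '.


t1: center (1/20, -1/5), radius 1/80; t2: center (0, -1/5), radius 1/70; t3: center (1/4, 1/4), radius 1/9


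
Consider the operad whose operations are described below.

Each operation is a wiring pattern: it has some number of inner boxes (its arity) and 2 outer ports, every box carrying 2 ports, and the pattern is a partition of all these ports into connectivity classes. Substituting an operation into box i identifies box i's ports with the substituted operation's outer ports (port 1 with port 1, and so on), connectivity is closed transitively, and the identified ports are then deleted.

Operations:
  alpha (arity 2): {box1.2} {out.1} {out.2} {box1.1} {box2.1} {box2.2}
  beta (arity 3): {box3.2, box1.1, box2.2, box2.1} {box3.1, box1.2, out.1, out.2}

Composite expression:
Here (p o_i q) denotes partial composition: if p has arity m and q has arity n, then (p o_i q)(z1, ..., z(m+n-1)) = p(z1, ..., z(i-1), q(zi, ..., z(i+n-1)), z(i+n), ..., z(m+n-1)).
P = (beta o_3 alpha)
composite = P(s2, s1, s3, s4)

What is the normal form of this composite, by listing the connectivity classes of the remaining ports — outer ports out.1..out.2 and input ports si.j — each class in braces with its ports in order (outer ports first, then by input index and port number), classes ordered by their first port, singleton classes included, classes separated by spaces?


{out.1, out.2, s2.2} {s1.1, s1.2, s2.1} {s3.1} {s3.2} {s4.1} {s4.2}

Connectivity passes through glued beta-boundaries; trace each wire chain.
the subtree at alpha composes to {out.1} {out.2} {s3.1} {s3.2} {s4.1} {s4.2} on (s3, s4); out.j = own outer ports
the subtree at beta composes to {out.1, out.2, s2.2} {s1.1, s1.2, s2.1} {s3.1} {s3.2} {s4.1} {s4.2} on (s2, s1, s3, s4); out.j = own outer ports


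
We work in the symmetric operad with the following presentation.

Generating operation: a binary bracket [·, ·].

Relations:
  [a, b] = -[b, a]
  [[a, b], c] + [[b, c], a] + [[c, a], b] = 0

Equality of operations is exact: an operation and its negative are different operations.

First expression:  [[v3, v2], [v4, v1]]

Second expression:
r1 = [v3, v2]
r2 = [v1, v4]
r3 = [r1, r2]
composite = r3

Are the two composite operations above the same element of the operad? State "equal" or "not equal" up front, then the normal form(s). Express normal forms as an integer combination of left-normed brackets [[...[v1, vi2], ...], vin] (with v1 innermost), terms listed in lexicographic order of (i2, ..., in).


not equal — first -[[[v1, v4], v2], v3] + [[[v1, v4], v3], v2], second [[[v1, v4], v2], v3] - [[[v1, v4], v3], v2]

The first expression, normalized: -[[[v1, v4], v2], v3] + [[[v1, v4], v3], v2]
The second expression, normalized: [[[v1, v4], v2], v3] - [[[v1, v4], v3], v2]
No match — not equal.


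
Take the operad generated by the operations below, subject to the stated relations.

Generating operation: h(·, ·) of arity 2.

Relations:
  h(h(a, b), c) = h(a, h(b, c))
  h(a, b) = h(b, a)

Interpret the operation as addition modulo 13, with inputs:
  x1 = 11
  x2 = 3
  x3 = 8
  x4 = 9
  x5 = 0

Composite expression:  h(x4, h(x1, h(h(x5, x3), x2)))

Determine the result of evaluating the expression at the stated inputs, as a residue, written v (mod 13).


5 (mod 13)

h(x5, x3) = 8
h(h(x5, x3), x2) = 11
h(x1, h(h(x5, x3), x2)) = 9
h(x4, h(x1, h(h(x5, x3), x2))) = 5


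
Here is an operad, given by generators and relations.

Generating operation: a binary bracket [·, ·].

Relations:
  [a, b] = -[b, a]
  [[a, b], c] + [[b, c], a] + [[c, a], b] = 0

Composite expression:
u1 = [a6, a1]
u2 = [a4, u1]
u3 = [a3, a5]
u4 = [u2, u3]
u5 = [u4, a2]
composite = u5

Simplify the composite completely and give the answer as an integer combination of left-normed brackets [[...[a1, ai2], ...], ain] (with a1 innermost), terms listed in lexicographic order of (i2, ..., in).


[[[[[a1, a6], a4], a3], a5], a2] - [[[[[a1, a6], a4], a5], a3], a2]


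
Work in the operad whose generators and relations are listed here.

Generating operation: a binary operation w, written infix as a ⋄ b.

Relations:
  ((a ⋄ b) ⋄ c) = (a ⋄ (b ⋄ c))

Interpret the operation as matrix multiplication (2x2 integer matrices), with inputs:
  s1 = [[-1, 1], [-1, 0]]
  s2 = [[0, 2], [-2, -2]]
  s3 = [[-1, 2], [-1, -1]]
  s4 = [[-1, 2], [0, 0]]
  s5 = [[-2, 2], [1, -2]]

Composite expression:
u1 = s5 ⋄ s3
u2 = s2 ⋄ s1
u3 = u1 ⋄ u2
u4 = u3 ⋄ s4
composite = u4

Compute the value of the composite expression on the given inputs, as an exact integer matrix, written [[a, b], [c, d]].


(s5 ⋄ s3) = [[0, -6], [1, 4]]
(s2 ⋄ s1) = [[-2, 0], [4, -2]]
((s5 ⋄ s3) ⋄ (s2 ⋄ s1)) = [[-24, 12], [14, -8]]
(((s5 ⋄ s3) ⋄ (s2 ⋄ s1)) ⋄ s4) = [[24, -48], [-14, 28]]

[[24, -48], [-14, 28]]
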